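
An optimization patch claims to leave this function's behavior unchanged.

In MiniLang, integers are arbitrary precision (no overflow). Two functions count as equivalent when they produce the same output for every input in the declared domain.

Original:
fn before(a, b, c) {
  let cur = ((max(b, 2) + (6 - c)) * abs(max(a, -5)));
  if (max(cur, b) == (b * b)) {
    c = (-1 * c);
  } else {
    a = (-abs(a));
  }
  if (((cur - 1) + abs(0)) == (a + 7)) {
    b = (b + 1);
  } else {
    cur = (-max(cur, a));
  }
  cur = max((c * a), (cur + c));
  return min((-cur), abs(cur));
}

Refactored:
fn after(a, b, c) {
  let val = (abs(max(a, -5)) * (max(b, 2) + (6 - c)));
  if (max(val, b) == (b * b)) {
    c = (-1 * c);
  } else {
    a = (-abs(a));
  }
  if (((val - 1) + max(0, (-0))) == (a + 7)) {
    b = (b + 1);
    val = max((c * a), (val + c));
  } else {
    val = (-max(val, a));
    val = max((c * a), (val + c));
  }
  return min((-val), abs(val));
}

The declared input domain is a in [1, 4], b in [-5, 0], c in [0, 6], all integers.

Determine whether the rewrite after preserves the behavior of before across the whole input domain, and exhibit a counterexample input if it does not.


Changes here: arithmetic usage differs; and local variable names differ; and constant usage differs; and min/max/abs usage differs; and statement counts differ; the full 168-point sweep finds no disagreement.
verdict: equivalent


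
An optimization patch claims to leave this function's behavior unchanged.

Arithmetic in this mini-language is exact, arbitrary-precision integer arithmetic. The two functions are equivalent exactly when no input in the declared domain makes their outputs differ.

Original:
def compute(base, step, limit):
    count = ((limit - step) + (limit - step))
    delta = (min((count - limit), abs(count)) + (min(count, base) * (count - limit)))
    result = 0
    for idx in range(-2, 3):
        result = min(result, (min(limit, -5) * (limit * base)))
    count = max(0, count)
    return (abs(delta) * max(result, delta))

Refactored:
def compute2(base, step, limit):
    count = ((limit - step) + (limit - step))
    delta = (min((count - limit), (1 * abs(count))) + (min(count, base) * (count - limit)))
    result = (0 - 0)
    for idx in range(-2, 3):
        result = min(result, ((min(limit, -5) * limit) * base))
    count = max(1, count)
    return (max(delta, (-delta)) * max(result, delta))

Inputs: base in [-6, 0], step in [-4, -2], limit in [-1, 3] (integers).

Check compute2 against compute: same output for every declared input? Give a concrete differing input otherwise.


The edit looks behavioral (`0` became `1`), but over these ranges it never changes the outcome.
Tracing base=-2, step=-4, limit=3: compute: count = 14; delta = -11; result = 0; [idx=-2]; result = 0; [idx=-1]; result = 0; [idx=0]; result = 0; [idx=1]; result = 0; [idx=2]; result = 0; count = 14; return 0 | compute2: count = 14; delta = -11; result = 0; [idx=-2]; result = 0; [idx=-1]; result = 0; [idx=0]; result = 0; [idx=1]; result = 0; [idx=2]; result = 0; count = 14; return 0 — matching result 0.
Sweeping the whole domain (105 inputs) finds no disagreement.
verdict: equivalent


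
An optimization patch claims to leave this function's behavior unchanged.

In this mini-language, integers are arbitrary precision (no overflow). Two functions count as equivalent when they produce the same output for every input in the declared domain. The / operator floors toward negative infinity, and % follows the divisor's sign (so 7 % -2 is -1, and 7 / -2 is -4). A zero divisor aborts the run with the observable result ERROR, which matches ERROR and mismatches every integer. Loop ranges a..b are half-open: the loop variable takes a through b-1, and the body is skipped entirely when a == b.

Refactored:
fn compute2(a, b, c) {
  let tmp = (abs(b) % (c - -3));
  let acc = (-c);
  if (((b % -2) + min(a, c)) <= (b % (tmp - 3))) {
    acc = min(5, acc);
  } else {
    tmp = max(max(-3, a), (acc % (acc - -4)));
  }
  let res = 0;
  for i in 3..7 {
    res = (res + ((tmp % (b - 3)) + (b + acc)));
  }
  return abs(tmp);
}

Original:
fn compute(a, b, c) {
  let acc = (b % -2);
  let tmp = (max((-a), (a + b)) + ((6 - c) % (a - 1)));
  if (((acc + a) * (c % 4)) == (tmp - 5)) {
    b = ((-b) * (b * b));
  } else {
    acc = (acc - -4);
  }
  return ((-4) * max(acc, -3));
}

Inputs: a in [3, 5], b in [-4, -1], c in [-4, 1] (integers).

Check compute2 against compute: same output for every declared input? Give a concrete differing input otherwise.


On input a=3, b=-4, c=-4, compute returns -16 while compute2 returns 0.
verdict: not equivalent; witness: a=3, b=-4, c=-4


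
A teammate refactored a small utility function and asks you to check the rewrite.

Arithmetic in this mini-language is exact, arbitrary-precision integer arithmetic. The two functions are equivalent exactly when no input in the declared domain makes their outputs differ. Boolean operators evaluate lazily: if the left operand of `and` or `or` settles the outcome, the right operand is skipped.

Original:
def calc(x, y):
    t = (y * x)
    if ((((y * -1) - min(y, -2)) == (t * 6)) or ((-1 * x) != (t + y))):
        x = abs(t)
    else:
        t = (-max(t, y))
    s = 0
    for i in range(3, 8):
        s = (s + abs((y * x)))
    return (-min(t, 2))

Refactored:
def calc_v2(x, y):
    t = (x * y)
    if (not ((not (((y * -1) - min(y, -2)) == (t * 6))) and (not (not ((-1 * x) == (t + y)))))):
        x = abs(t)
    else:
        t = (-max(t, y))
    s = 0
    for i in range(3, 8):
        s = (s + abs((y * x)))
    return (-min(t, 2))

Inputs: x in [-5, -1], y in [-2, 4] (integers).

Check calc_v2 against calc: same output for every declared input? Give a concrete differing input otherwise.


The two versions differ — the changes include boolean connective usage differs, comparison usage differs.
Spot check at x=-1, y=1 — calc: t := -1 | ((((y * -1) - min(y, -2)) == (t * 6)) or ((-1 * x) != (t + y))): true | x := 1 | s := 0 | iter i=3: | s := 1 | iter i=4: | s := 2 | iter i=5: | s := 3 | iter i=6: | s := 4 | iter i=7: | s := 5 | result 1. calc_v2: t := -1 | (not ((not (((y * -1) - min(y, -2)) == (t * 6))) and (not (not ((-1 * x) == (t + y)))))): true | x := 1 | s := 0 | iter i=3: | s := 1 | iter i=4: | s := 2 | iter i=5: | s := 3 | iter i=6: | s := 4 | iter i=7: | s := 5 | result 1. Both give 1.
Across all 35 domain points the two functions coincide.
verdict: equivalent


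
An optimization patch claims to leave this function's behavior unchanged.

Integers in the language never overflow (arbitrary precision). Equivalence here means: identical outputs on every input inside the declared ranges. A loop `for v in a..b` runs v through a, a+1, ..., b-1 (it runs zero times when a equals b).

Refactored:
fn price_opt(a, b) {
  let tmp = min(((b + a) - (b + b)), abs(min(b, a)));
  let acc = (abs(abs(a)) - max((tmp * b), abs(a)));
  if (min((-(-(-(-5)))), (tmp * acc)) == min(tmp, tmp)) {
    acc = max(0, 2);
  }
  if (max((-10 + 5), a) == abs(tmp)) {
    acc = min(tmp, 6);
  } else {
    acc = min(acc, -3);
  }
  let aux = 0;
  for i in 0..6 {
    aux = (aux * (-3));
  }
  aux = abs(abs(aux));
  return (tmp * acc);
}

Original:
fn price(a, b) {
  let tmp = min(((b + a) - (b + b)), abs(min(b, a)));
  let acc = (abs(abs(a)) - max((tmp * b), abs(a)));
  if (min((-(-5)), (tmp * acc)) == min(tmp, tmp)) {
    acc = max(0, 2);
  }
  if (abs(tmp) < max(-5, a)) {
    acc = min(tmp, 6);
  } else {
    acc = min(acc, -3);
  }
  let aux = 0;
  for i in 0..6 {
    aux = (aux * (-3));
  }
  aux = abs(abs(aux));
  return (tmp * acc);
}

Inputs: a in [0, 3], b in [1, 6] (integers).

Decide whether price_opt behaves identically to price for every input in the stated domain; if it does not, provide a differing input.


Not equivalent: a=1, b=2 separates them (3 vs 1).
price: tmp := -1 | acc := 0 | (min((-(-5)), (tmp * acc)) == min(tmp, tmp)): false | (abs(tmp) < max(-5, a)): false | acc := -3 | aux := 0 | iter i=0: | aux := 0 | iter i=1: | aux := 0 | iter i=2: | aux := 0 | iter i=3: | aux := 0 | iter i=4: | aux := 0 | iter i=5: | aux := 0 | aux := 0 | result 3
price_opt: tmp := -1 | acc := 0 | (min((-(-(-(-5)))), (tmp * acc)) == min(tmp, tmp)): false | (max((-10 + 5), a) == abs(tmp)): true | acc := -1 | aux := 0 | iter i=0: | aux := 0 | iter i=1: | aux := 0 | iter i=2: | aux := 0 | iter i=3: | aux := 0 | iter i=4: | aux := 0 | iter i=5: | aux := 0 | aux := 0 | result 1
verdict: not equivalent; witness: a=1, b=2


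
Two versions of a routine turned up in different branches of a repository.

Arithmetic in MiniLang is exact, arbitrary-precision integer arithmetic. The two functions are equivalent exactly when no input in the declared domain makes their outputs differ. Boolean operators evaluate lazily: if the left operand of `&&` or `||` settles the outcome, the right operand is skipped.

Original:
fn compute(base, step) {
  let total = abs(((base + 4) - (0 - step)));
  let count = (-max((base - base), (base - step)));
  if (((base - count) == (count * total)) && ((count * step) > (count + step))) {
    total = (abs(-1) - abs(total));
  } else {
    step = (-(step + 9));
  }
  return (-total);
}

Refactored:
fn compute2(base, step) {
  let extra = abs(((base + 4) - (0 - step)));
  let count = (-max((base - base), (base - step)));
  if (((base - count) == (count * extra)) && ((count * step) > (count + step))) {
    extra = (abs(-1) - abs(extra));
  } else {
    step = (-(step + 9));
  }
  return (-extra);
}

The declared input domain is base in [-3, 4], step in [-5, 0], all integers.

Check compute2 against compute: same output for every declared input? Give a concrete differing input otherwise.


Differences: local variable names differ — yet all 48 inputs agree.
verdict: equivalent


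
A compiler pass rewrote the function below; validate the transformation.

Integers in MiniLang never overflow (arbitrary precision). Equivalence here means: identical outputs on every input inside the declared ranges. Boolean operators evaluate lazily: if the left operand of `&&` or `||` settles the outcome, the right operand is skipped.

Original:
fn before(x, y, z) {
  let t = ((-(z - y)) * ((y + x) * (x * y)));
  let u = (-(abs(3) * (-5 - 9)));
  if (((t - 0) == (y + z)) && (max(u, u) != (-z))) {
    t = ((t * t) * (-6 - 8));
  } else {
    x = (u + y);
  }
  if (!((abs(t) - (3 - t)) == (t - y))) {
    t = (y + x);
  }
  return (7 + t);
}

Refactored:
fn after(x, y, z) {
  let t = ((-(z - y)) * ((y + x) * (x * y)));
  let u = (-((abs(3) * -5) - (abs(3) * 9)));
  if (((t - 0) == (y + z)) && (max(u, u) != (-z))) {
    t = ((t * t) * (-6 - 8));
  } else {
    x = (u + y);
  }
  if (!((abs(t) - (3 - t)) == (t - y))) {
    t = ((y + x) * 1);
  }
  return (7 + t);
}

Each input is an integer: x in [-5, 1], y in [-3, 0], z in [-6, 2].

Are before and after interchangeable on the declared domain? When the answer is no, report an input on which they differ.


Differences: min/max/abs usage differs, constant usage differs, arithmetic usage differs — yet all 252 inputs agree.
verdict: equivalent


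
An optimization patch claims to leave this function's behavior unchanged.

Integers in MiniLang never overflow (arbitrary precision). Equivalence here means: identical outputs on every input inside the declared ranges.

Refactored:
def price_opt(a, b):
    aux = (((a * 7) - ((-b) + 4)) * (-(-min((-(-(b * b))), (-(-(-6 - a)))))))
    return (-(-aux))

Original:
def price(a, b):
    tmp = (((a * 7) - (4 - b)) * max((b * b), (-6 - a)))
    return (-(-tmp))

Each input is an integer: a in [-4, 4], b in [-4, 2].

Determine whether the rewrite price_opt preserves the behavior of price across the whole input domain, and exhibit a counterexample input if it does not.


Try a=-4, b=-4.
price: tmp becomes -576; next final value -576
price_opt: aux becomes 72; next final value 72
-576 and 72 differ, so these are not the same function on this domain.
verdict: not equivalent; witness: a=-4, b=-4


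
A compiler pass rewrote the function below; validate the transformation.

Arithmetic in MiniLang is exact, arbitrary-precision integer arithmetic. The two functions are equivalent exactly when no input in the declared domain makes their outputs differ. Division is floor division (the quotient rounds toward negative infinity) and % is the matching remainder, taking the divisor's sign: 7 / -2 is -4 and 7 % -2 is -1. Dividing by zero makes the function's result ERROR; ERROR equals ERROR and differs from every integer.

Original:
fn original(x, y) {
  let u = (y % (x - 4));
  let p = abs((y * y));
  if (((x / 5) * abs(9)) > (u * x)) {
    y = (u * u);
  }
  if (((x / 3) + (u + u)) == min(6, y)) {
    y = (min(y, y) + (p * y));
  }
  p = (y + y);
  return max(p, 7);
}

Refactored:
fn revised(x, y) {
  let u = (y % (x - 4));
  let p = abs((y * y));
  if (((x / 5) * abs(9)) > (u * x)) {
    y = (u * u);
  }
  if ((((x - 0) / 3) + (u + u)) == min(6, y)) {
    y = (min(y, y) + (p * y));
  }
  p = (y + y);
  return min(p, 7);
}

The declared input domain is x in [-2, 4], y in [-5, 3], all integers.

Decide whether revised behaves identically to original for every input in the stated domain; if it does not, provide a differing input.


x=-2, y=-5 yields 7 from original but -10 from revised.
verdict: not equivalent; witness: x=-2, y=-5


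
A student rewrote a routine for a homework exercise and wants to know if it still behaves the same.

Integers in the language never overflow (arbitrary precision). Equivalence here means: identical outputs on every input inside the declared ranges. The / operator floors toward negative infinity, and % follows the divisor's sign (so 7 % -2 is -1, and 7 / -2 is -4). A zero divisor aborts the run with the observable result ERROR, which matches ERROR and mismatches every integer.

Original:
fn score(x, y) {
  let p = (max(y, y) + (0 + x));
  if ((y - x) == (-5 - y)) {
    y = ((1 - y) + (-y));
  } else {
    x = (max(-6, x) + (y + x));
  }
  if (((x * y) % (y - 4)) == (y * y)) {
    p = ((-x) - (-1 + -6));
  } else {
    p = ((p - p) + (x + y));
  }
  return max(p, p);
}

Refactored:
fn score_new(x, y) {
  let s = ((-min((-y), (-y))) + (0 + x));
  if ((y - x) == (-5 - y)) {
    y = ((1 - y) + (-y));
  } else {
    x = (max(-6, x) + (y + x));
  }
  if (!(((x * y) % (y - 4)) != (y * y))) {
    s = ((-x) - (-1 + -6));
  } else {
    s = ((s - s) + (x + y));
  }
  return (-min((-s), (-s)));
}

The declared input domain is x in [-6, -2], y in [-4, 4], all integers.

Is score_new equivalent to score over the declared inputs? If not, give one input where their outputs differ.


This is a faithful refactor — local variable names differ, comparison usage differs, boolean connective usage differs, min/max/abs usage differs, but the computed results match everywhere.
Spot check at x=-5, y=4 — score: p=-1, then ((y - x) == (-5 - y)) is false, then x=-6, then a zero divisor aborts: ERROR. score_new: s=-1, then ((y - x) == (-5 - y)) is false, then x=-6, then a zero divisor aborts: ERROR. Both give ERROR.
Checked all 45 inputs in the declared domain: the outputs agree on every one.
verdict: equivalent


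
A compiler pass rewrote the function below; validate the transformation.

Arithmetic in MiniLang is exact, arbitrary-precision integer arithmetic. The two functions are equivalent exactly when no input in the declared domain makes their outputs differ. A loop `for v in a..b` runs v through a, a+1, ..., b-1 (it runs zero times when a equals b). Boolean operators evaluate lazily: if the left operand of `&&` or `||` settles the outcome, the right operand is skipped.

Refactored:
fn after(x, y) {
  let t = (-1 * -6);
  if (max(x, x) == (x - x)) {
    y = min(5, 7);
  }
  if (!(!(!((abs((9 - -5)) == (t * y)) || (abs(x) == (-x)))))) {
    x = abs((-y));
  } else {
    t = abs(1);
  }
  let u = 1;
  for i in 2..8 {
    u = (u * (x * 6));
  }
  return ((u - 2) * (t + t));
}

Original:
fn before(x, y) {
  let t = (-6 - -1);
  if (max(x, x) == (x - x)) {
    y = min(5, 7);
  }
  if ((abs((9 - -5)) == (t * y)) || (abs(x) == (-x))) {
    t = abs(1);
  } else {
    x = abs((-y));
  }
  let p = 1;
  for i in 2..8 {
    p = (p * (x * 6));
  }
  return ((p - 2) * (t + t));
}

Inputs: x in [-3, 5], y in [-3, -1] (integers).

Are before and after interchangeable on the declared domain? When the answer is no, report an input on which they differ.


Consider the input x=1, y=-3.
before: t=-5, then (max(x, x) == (x - x)) is false, then ((abs((9 - -5)) == (t * y)) || (abs(x) == (-x))) is false, then x=3, then p=1, then (i=2), then p=18, then (i=3), then p=324, then (i=4), then p=5832, then (i=5), then p=104976, then (i=6), then p=1889568, then (i=7), then p=34012224, then returns -340122220
after: t=6, then (max(x, x) == (x - x)) is false, then (!(!(!((abs((9 - -5)) == (t * y)) || (abs(x) == (-x)))))) is true, then x=3, then u=1, then (i=2), then u=18, then (i=3), then u=324, then (i=4), then u=5832, then (i=5), then u=104976, then (i=6), then u=1889568, then (i=7), then u=34012224, then returns 408146664
-340122220 != 408146664, so the rewrite changes behavior.
verdict: not equivalent; witness: x=1, y=-3


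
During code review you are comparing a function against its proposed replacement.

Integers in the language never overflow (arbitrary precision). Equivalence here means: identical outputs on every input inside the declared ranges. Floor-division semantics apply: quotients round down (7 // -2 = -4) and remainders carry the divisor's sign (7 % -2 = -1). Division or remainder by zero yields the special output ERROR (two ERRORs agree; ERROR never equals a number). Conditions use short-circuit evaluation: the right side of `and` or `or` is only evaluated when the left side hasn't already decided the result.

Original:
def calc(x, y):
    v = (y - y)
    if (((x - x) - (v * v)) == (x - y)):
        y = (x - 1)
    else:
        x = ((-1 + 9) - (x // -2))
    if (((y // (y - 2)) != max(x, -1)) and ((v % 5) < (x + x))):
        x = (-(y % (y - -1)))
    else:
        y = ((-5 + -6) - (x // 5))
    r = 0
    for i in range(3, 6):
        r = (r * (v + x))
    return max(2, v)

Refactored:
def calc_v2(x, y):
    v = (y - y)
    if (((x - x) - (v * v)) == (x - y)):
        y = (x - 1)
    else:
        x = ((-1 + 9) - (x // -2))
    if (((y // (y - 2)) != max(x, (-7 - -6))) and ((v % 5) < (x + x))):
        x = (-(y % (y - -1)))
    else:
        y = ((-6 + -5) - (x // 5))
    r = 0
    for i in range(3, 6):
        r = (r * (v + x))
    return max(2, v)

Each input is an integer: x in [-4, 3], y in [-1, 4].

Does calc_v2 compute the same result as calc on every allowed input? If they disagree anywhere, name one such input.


Equivalent — the differences include constant usage differs; arithmetic usage differs, yet no declared input distinguishes the two.
As a probe, take x=-1, y=3: calc runs v = 0; (((x - x) - (v * v)) == (x - y)) -> false; x = 8; (((y // (y - 2)) != max(x, -1)) and ((v % 5) < (x + x))) -> true; x = -3; r = 0; [i=3]; r = 0; [i=4]; r = 0; [i=5]; r = 0; return 2; calc_v2 runs v = 0; (((x - x) - (v * v)) == (x - y)) -> false; x = 8; (((y // (y - 2)) != max(x, (-7 - -6))) and ((v % 5) < (x + x))) -> true; x = -3; r = 0; [i=3]; r = 0; [i=4]; r = 0; [i=5]; r = 0; return 2; both end at 2.
Across all 48 domain points the two functions coincide.
verdict: equivalent


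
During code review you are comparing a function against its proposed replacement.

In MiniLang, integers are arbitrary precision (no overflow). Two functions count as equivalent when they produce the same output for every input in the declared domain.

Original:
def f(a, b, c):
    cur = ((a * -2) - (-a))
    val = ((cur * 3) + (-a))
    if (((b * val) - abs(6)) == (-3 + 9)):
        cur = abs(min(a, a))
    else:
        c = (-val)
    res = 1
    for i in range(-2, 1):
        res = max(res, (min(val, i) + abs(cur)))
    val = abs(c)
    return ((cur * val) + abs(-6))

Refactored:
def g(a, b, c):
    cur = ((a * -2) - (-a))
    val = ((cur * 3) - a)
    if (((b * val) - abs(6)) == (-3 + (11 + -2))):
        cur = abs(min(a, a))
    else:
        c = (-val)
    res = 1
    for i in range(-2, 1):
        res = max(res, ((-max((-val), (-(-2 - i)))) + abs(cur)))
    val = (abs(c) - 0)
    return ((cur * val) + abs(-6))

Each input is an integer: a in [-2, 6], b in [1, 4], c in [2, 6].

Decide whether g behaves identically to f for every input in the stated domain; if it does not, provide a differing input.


Although arithmetic usage differs, and min/max/abs usage differs, and constant usage differs, 180/180 inputs agree.
verdict: equivalent


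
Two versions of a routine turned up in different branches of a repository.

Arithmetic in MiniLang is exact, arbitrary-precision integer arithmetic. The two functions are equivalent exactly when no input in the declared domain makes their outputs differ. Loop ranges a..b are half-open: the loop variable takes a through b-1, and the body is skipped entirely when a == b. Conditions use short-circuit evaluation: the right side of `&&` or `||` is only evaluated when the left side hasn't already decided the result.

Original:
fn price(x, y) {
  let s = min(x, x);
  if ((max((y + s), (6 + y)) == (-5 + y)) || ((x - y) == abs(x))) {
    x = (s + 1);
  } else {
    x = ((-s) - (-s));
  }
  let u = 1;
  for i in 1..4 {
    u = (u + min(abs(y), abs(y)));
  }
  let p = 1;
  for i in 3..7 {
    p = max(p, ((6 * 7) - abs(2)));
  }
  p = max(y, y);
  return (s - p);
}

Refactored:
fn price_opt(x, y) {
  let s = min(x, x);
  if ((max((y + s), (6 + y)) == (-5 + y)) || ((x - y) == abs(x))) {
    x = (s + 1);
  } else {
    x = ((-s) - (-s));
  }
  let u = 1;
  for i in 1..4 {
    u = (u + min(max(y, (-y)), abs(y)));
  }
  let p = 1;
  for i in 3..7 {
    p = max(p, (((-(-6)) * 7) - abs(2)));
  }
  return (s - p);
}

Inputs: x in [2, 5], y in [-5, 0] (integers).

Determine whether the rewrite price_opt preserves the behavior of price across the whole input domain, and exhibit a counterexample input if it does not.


These are not equivalent — on x=2, y=-5 the outputs split (7 vs -38).
price: s becomes 2; next ((max((y + s), (6 + y)) == (-5 + y)) || ((x - y) == abs(x))) evaluates to false; next x becomes 0; next u becomes 1; next at i=1:; next u becomes 6; next at i=2:; next u becomes 11; next at i=3:; next u becomes 16; next p becomes 1; next at i=3:; next p becomes 40; next at i=4:; next p becomes 40; next at i=5:; next p becomes 40; next at i=6:; next p becomes 40; next p becomes -5; next final value 7
price_opt: s becomes 2; next ((max((y + s), (6 + y)) == (-5 + y)) || ((x - y) == abs(x))) evaluates to false; next x becomes 0; next u becomes 1; next at i=1:; next u becomes 6; next at i=2:; next u becomes 11; next at i=3:; next u becomes 16; next p becomes 1; next at i=3:; next p becomes 40; next at i=4:; next p becomes 40; next at i=5:; next p becomes 40; next at i=6:; next p becomes 40; next final value -38
verdict: not equivalent; witness: x=2, y=-5


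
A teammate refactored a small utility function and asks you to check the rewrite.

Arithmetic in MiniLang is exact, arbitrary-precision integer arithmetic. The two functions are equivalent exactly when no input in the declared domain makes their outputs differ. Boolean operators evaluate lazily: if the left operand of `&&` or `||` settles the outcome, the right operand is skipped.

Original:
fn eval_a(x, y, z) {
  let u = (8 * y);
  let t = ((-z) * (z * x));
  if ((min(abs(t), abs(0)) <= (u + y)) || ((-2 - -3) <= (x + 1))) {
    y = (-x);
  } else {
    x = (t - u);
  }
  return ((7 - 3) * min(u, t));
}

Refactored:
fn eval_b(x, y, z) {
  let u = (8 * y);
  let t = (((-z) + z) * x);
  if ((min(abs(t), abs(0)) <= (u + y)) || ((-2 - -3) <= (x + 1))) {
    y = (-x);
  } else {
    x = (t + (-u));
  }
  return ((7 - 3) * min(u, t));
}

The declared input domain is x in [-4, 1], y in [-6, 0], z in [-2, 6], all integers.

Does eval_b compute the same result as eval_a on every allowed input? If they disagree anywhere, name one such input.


Not equivalent: x=1, y=-4, z=6 separates them (-144 vs -128).
eval_a: u becomes -32; next t becomes -36; next ((min(abs(t), abs(0)) <= (u + y)) || ((-2 - -3) <= (x + 1))) evaluates to true; next y becomes -1; next final value -144
eval_b: u becomes -32; next t becomes 0; next ((min(abs(t), abs(0)) <= (u + y)) || ((-2 - -3) <= (x + 1))) evaluates to true; next y becomes -1; next final value -128
verdict: not equivalent; witness: x=1, y=-4, z=6


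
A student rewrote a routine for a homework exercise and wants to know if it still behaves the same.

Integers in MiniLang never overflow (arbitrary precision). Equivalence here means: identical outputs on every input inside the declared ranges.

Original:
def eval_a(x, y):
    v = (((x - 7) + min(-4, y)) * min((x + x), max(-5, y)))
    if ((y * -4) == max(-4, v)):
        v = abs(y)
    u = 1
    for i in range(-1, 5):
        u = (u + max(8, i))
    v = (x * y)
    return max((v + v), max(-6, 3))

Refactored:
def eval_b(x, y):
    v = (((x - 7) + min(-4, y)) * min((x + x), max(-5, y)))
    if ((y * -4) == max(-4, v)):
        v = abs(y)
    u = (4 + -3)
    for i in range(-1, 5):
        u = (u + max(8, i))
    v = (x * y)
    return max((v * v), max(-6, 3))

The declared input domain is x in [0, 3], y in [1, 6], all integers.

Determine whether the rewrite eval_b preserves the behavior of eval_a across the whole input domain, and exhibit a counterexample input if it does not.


Try x=1, y=3.
eval_a: v = -20; ((y * -4) == max(-4, v)) -> false; u = 1; [i=-1]; u = 9; [i=0]; u = 17; [i=1]; u = 25; [i=2]; u = 33; [i=3]; u = 41; [i=4]; u = 49; v = 3; return 6
eval_b: v = -20; ((y * -4) == max(-4, v)) -> false; u = 1; [i=-1]; u = 9; [i=0]; u = 17; [i=1]; u = 25; [i=2]; u = 33; [i=3]; u = 41; [i=4]; u = 49; v = 3; return 9
6 != 9, so the rewrite changes behavior.
verdict: not equivalent; witness: x=1, y=3


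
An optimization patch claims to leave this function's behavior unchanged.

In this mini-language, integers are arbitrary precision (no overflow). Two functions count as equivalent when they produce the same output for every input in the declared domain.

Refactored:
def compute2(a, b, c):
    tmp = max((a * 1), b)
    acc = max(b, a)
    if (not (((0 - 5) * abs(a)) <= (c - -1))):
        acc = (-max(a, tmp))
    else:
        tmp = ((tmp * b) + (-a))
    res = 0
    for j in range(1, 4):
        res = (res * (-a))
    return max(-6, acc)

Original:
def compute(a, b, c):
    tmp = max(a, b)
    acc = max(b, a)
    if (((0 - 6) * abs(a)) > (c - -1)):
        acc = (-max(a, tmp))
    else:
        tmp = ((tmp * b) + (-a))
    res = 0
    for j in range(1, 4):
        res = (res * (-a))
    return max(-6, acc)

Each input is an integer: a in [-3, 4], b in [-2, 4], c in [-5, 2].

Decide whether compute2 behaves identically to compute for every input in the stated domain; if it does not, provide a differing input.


Equivalent. Although `6` became `5`, no input in the stated domain can expose it.
Sweeping the whole domain (448 inputs) finds no disagreement.
One worked example (a=0, b=-2, c=2) — compute: tmp = 0; acc = 0; (((0 - 6) * abs(a)) > (c - -1)) -> false; tmp = 0; res = 0; [j=1]; res = 0; [j=2]; res = 0; [j=3]; res = 0; return 0; compute2: tmp = 0; acc = 0; (not (((0 - 5) * abs(a)) <= (c - -1))) -> false; tmp = 0; res = 0; [j=1]; res = 0; [j=2]; res = 0; [j=3]; res = 0; return 0; agreement on 0.
verdict: equivalent


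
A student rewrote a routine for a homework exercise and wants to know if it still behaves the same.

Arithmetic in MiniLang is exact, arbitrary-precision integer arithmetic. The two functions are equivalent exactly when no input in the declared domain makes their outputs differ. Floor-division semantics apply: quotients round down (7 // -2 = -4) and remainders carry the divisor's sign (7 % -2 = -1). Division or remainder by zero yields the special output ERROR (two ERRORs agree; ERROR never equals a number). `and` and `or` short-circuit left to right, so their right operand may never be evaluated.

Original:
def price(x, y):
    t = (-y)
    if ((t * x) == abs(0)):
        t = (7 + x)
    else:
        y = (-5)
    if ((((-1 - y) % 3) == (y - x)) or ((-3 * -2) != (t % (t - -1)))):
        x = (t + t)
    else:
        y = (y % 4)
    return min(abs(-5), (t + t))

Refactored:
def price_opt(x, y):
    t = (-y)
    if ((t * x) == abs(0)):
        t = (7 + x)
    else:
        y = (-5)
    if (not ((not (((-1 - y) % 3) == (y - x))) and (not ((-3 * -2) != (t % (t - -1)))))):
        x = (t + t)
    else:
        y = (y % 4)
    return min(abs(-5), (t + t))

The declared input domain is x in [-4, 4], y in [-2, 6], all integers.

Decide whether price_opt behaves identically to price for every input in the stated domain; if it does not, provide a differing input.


The two versions differ — the changes include boolean connective usage differs.
Tracing x=-1, y=6: price: t := -6 | ((t * x) == abs(0)): false | y := -5 | ((((-1 - y) % 3) == (y - x)) or ((-3 * -2) != (t % (t - -1)))): true | x := -12 | result -12 | price_opt: t := -6 | ((t * x) == abs(0)): false | y := -5 | (not ((not (((-1 - y) % 3) == (y - x))) and (not ((-3 * -2) != (t % (t - -1)))))): true | x := -12 | result -12 — matching result -12.
Across all 81 domain points the two functions coincide.
verdict: equivalent


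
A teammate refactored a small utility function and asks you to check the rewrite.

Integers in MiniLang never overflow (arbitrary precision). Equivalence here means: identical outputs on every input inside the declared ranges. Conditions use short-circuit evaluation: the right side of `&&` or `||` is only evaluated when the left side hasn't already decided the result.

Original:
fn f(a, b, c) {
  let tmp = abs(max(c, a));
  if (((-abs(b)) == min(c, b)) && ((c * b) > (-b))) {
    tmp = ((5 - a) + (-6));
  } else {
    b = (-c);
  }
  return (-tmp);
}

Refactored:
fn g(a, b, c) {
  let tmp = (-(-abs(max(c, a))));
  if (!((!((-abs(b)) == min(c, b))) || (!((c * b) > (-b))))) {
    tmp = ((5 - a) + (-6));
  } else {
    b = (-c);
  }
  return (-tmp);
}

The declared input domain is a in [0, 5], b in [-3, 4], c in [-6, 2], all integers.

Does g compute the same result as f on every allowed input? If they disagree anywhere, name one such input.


Behavior is preserved: although boolean connective usage differs, the outputs never diverge.
As a probe, take a=3, b=0, c=-5: f runs tmp := 3 | (((-abs(b)) == min(c, b)) && ((c * b) > (-b))): false | b := 5 | result -3; g runs tmp := 3 | (!((!((-abs(b)) == min(c, b))) || (!((c * b) > (-b))))): false | b := 5 | result -3; both end at -3.
Across all 432 domain points the two functions coincide.
verdict: equivalent


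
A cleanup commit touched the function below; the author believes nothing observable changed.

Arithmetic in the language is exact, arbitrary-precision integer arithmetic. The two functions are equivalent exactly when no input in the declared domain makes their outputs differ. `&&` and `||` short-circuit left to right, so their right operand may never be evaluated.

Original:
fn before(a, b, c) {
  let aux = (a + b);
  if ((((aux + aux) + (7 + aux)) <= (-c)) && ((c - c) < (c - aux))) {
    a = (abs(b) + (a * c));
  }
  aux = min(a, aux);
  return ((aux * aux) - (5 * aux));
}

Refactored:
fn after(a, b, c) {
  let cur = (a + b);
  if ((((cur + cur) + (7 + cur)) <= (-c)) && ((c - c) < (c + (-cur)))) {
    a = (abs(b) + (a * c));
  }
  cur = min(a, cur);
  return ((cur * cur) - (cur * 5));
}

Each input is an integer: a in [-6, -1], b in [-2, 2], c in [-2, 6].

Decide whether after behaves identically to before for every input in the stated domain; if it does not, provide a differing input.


Side by side, the visible changes include: arithmetic usage differs, and local variable names differ.
Spot check at a=-1, b=2, c=6 — before: aux := 1 | ((((aux + aux) + (7 + aux)) <= (-c)) && ((c - c) < (c - aux))): false | aux := -1 | result 6. after: cur := 1 | ((((cur + cur) + (7 + cur)) <= (-c)) && ((c - c) < (c + (-cur)))): false | cur := -1 | result 6. Both give 6.
Every one of the 270 inputs gives matching results.
verdict: equivalent


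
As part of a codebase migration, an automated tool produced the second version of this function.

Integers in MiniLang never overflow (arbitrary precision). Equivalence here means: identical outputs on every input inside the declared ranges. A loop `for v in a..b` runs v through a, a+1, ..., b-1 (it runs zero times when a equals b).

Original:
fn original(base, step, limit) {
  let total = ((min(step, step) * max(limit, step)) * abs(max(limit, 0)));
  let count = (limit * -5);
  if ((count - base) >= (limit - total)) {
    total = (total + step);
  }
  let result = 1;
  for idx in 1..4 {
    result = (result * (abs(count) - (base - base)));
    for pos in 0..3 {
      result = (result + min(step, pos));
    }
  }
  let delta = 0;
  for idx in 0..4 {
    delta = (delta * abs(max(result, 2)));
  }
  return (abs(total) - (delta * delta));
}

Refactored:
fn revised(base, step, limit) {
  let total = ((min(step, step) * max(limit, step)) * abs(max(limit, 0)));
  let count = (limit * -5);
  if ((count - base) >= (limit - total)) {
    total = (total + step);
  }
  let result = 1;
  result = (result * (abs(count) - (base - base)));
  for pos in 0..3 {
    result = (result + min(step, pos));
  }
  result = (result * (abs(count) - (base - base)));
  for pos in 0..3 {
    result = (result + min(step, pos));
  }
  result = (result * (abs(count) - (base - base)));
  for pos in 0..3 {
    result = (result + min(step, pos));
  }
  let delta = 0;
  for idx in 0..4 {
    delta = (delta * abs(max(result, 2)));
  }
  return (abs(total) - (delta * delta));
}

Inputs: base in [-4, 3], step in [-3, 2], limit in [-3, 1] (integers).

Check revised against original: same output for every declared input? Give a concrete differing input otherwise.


Comparing the listings, the differences include: statement counts differ; min/max/abs usage differs; loop structure differs; arithmetic usage differs.
One worked example (base=0, step=-2, limit=-2) — original: total becomes 0; next count becomes 10; next ((count - base) >= (limit - total)) evaluates to true; next total becomes -2; next result becomes 1; next at idx=1:; next result becomes 10; next at pos=0:; next result becomes 8; next at pos=1:; next result becomes 6; next at pos=2:; next result becomes 4; next at idx=2:; next result becomes 40; next at pos=0:; next result becomes 38; next at pos=1:; next result becomes 36; next at pos=2:; next result becomes 34; next at idx=3:; next result becomes 340; next at pos=0:; next result becomes 338; next at pos=1:; next result becomes 336; next at pos=2:; next result becomes 334; next delta becomes 0; next at idx=0:; next delta becomes 0; next at idx=1:; next delta becomes 0; next at idx=2:; next delta becomes 0; next at idx=3:; next delta becomes 0; next final value 2; revised: total becomes 0; next count becomes 10; next ((count - base) >= (limit - total)) evaluates to true; next total becomes -2; next result becomes 1; next result becomes 10; next at pos=0:; next result becomes 8; next at pos=1:; next result becomes 6; next at pos=2:; next result becomes 4; next result becomes 40; next at pos=0:; next result becomes 38; next at pos=1:; next result becomes 36; next at pos=2:; next result becomes 34; next result becomes 340; next at pos=0:; next result becomes 338; next at pos=1:; next result becomes 336; next at pos=2:; next result becomes 334; next delta becomes 0; next at idx=0:; next delta becomes 0; next at idx=1:; next delta becomes 0; next at idx=2:; next delta becomes 0; next at idx=3:; next delta becomes 0; next final value 2; agreement on 2.
An exhaustive pass over the 240 declared inputs shows identical outputs.
verdict: equivalent


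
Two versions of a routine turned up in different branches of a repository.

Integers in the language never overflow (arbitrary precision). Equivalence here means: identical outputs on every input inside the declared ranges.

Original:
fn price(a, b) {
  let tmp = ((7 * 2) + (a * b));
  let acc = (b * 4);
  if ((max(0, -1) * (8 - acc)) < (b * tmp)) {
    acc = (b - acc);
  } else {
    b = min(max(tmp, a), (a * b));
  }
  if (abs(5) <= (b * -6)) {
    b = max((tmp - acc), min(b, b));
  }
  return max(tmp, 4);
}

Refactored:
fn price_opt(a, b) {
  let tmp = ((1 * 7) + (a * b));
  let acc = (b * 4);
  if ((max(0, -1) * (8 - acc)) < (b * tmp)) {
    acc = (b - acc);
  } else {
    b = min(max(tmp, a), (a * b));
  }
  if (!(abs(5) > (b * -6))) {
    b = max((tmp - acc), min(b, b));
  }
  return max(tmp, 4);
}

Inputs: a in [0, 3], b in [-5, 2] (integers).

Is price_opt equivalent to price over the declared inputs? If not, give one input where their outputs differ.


On input a=0, b=-5, price returns 14 while price_opt returns 7.
verdict: not equivalent; witness: a=0, b=-5


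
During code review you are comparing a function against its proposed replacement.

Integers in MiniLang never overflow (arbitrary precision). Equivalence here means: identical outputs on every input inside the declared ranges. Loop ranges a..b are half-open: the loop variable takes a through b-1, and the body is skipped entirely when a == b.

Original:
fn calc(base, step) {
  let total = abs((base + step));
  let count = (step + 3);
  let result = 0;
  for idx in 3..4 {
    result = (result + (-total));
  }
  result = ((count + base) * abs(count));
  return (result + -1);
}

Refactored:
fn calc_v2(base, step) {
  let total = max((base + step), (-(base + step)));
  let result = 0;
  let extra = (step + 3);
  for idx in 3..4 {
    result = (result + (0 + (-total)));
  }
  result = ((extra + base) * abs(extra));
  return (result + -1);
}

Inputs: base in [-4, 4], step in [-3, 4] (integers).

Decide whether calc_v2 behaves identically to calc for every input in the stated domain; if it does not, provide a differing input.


Comparing the listings, the differences include: constant usage differs; and arithmetic usage differs; and local variable names differ; and min/max/abs usage differs.
Spot check at base=2, step=3 — calc: total=5, then count=6, then result=0, then (idx=3), then result=-5, then result=48, then returns 47. calc_v2: total=5, then result=0, then extra=6, then (idx=3), then result=-5, then result=48, then returns 47. Both give 47.
Checked all 72 inputs in the declared domain: the outputs agree on every one.
verdict: equivalent


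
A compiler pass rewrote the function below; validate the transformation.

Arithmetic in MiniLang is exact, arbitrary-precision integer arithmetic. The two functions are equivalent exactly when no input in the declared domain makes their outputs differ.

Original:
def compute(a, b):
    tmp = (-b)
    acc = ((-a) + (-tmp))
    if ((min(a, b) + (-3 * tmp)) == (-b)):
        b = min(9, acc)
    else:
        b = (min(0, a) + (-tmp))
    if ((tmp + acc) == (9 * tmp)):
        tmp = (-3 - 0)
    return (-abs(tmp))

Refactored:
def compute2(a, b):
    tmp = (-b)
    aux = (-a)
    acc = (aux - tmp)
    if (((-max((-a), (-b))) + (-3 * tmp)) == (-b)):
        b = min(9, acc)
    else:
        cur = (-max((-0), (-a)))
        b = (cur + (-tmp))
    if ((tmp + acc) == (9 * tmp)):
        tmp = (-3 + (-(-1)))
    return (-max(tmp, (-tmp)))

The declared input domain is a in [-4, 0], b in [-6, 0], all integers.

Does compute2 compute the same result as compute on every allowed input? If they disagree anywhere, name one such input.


Input a=0, b=0: -3 from compute versus -2 from compute2.
verdict: not equivalent; witness: a=0, b=0


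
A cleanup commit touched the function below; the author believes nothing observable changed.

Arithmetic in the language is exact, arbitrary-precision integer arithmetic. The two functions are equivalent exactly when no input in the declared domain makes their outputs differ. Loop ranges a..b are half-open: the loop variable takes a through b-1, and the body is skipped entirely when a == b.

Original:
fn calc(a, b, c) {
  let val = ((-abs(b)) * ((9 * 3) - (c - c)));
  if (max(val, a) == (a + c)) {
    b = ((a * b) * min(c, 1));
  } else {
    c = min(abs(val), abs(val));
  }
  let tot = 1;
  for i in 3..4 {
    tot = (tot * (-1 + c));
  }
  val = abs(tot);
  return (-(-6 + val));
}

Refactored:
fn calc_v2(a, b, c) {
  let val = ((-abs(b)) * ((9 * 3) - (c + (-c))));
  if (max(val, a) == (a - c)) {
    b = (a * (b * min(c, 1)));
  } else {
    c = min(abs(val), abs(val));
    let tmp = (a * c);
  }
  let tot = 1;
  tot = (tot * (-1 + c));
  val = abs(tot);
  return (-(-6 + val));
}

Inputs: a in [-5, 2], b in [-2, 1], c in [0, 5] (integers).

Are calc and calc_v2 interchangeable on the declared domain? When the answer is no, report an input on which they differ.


These are not equivalent — on a=-5, b=0, c=5 the outputs split (2 vs 5).
calc: val becomes 0; next (max(val, a) == (a + c)) evaluates to true; next b becomes 0; next tot becomes 1; next at i=3:; next tot becomes 4; next val becomes 4; next final value 2
calc_v2: val becomes 0; next (max(val, a) == (a - c)) evaluates to false; next c becomes 0; next tmp becomes 0; next tot becomes 1; next tot becomes -1; next val becomes 1; next final value 5
verdict: not equivalent; witness: a=-5, b=0, c=5
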